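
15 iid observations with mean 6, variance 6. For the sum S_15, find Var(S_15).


By independence, Var(S_n) = n*Var(X_1) = 15*6 = 90

90


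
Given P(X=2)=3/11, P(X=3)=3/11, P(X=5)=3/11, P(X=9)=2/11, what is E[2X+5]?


E[2X+5] = sum(g(x)*P(x))
= 9*3/11 + 11*3/11 + 15*3/11 + 23*2/11
= 151/11

151/11


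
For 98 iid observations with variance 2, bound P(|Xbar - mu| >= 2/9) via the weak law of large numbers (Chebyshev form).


Var(Xbar) = Var(X)/n = 2/98
Chebyshev: P(|Xbar-mu| >= 2/9) <= Var(Xbar)/(2/9)^2 = (1/49)/(4/81) = 81/196

81/196


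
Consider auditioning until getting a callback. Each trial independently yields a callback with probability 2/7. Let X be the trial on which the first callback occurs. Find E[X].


For geometric (trials until first success), E[X] = 1/p = 1/(2/7) = 7/2

7/2


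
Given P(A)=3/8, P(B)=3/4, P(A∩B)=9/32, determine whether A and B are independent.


P(A)*P(B) = 3/8*3/4 = 9/32
P(A∩B) = 9/32, which equals P(A)P(B), so independent

Yes, A and B are independent


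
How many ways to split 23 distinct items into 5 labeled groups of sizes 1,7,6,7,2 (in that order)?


23! = 25852016738884976640000
Denominator: 1!=1 * 7!=5040 * 6!=720 * 7!=5040 * 2!=2
Coefficient = 25852016738884976640000 / 36578304000 = 706758212160

706758212160


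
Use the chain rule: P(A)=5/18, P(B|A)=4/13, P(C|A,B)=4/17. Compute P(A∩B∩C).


P(A∩B∩C) = P(A) * P(B|A) * P(C|A∩B)
= 5/18 * 4/13 * 4/17
= 10/117 * 4/17 = 40/1989

40/1989


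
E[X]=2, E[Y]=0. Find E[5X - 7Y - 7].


E[5X - 7Y - 7] = 5*E[X] - 7*E[Y] - 7
= (5)*(2) + (-7)*(0) + (-7)
= 10 + 0 - 7 = 3

3


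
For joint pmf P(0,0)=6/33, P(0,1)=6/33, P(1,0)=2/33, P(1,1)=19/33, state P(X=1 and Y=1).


Read from table: P(X=1, Y=1) = 19/33

19/33


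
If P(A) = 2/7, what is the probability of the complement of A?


P(A') = 1 - P(A) = 1 - 2/7 = 5/7

5/7


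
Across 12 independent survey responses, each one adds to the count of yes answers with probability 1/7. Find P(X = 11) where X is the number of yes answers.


P(X=11) = C(12,11) * p^11 * (1-p)^1
= 12 * 1/1977326743 * 6/7
= 72/13841287201

72/13841287201


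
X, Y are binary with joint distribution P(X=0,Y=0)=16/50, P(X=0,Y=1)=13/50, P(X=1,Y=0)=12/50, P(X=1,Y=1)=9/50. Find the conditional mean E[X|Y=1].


P(Y=1) = 22/50
E[X|Y=1] = (0*13 + 1*9)/22 = 9/22

9/22


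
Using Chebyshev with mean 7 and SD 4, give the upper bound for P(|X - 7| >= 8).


k = 8/4 = 2
Chebyshev: P(|X-mu| >= k*sigma) <= 1/k^2 = 1/2^2 = 1/4

1/4


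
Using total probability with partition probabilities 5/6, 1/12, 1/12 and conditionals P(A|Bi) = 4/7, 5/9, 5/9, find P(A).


P(A) = P(A|B1)P(B1) + P(A|B2)P(B2) + P(A|B3)P(B3)
= 4/7*5/6 + 5/9*1/12 + 5/9*1/12
= 10/21 + 5/108 + 5/108 = 215/378

215/378


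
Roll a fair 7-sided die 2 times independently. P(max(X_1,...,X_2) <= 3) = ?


P(max <= 3) = P(all X_i <= 3) = (P(X_1 <= 3))^2
= (3/7)^2 = 9/49

9/49


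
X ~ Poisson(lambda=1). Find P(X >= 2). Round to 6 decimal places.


P(X>=2) = 1 - P(X<=1) = 1 - (e^(-1)*1^0/0! + e^(-1)*1^1/1!)
≈ 1 - (0.3678794412 + 0.3678794412)
= 1 - 0.7357588824 = 0.2642411176
≈ 0.264241

0.264241


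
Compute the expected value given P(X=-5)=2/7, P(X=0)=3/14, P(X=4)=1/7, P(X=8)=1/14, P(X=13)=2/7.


E[X] = sum(x * P(x))
= -5*2/7 + 0*3/14 + 4*1/7 + 8*1/14 + 13*2/7
= 24/7

24/7


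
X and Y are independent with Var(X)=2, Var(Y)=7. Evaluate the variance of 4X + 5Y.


Independence => Cov(X,Y)=0
Var(4X + 5Y) = 4^2*Var(X) + 5^2*Var(Y)
= 16*2 + 25*7 = 207

207


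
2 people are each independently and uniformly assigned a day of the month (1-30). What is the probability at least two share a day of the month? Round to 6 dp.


P(all different) = prod((30-i)/30 for i=0..1) = 0.966667
P(at least one match) = 1 - 0.966667 = 0.033333

0.033333


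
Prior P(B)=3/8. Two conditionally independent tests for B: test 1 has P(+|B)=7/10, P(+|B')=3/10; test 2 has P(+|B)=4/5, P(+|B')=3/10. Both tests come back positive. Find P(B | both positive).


After test 1: P(+) = 7/10*3/8 + 3/10*5/8 = 9/20
P(B|+) = (21/80)/(9/20) = 7/12
After test 2 (use post1 as new prior): P(+) = 4/5*7/12 + 3/10*5/12 = 71/120
P(B|+,+) = (7/15)/(71/120) = 56/71

56/71


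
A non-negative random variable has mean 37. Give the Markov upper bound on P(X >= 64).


Markov: P(X >= a) <= E[X]/a
P(X >= 64) <= 37/64

37/64


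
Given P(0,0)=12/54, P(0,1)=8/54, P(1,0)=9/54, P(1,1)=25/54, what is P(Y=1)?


P(Y=1) = P(0,1)+P(1,1) = 8/54 + 25/54 = 33/54 = 11/18

11/18


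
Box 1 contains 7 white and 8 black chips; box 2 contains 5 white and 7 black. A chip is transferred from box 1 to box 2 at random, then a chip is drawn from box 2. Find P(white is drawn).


P(transfer white) = 7/15; P(transfer black) = 8/15
If white transferred: Urn II has 6 white of 13, so P(white|white moved) = 6/13
If black transferred: Urn II has 5 white of 13, so P(white|black moved) = 5/13
By total probability: P(white) = 7/15*6/13 + 8/15*5/13 = 82/195

82/195


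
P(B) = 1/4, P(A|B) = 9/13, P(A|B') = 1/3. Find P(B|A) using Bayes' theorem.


P(A) = P(A|B)P(B) + P(A|B')P(B') = 9/13*1/4 + 1/3*3/4 = 11/26
P(B|A) = P(A|B)P(B)/P(A) = (9/52)/(11/26) = 9/22

9/22


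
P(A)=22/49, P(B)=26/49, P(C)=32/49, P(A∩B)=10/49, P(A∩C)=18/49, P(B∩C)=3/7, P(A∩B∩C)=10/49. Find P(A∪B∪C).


P(A∪B∪C) = P(A)+P(B)+P(C) - P(AB)-P(AC)-P(BC) + P(ABC)
= 22/49+26/49+32/49 - 10/49-18/49-3/7 + 10/49
= 41/49

41/49


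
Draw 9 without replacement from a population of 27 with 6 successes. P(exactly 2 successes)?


P(X=2) = C(6,2)*C(21,7) / C(27,9)
= 15*116280 / 4686825
= 1744200/4686825 = 1224/3289

1224/3289


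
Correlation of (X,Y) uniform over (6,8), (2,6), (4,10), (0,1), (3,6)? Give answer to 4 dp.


Cov(X,Y) = 5.0000, Var(X) = 4.0000, Var(Y) = 8.9600
rho = Cov/(sqrt(VarX)*sqrt(VarY)) = 0.8352

0.8352


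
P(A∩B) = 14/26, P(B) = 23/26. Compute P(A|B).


P(A|B) = P(A∩B)/P(B) = (14/26)/(23/26) = 14/23

14/23


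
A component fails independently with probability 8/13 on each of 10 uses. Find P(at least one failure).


P(at least one) = 1 - P(none)
P(none) = (1 - 8/13)^10 = (5/13)^10 = 9765625/137858491849
P(at least one) = 1 - 9765625/137858491849 = 137848726224/137858491849

137848726224/137858491849


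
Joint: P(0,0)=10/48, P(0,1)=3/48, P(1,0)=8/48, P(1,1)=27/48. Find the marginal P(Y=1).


P(Y=1) = P(0,1)+P(1,1) = 3/48 + 27/48 = 30/48 = 5/8

5/8


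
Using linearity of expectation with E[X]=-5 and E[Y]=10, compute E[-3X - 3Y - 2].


E[-3X - 3Y - 2] = -3*E[X] - 3*E[Y] - 2
= (-3)*(-5) + (-3)*(10) + (-2)
= 15 - 30 - 2 = -17

-17


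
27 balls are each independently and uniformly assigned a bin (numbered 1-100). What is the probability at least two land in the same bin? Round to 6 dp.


P(all different) = prod((100-i)/100 for i=0..26) = 0.020878
P(at least one match) = 1 - 0.020878 = 0.979122

0.979122


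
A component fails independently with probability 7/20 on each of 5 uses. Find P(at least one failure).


P(at least one) = 1 - P(none)
P(none) = (1 - 7/20)^5 = (13/20)^5 = 371293/3200000
P(at least one) = 1 - 371293/3200000 = 2828707/3200000

2828707/3200000


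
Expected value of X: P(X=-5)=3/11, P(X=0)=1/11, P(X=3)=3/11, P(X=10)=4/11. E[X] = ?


E[X] = sum(x * P(x))
= -5*3/11 + 0*1/11 + 3*3/11 + 10*4/11
= 34/11

34/11


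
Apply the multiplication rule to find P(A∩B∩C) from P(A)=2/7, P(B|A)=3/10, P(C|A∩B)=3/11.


P(A∩B∩C) = P(A) * P(B|A) * P(C|A∩B)
= 2/7 * 3/10 * 3/11
= 3/35 * 3/11 = 9/385

9/385


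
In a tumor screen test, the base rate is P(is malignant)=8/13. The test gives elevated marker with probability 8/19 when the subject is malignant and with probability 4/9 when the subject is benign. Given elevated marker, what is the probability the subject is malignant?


P(A) = P(A|B)P(B) + P(A|B')P(B') = 8/19*8/13 + 4/9*5/13 = 956/2223
P(B|A) = P(A|B)P(B)/P(A) = (64/247)/(956/2223) = 144/239

144/239


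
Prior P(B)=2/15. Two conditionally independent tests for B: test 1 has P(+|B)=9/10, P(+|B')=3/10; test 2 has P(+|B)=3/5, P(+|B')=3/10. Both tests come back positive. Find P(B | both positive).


After test 1: P(+) = 9/10*2/15 + 3/10*13/15 = 19/50
P(B|+) = (3/25)/(19/50) = 6/19
After test 2 (use post1 as new prior): P(+) = 3/5*6/19 + 3/10*13/19 = 15/38
P(B|+,+) = (18/95)/(15/38) = 12/25

12/25


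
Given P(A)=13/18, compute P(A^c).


P(A') = 1 - P(A) = 1 - 13/18 = 5/18

5/18


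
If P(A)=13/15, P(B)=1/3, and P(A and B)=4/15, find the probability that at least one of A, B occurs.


P(A∪B) = P(A) + P(B) - P(A∩B)
= 13/15 + 1/3 - 4/15 = 14/15

14/15


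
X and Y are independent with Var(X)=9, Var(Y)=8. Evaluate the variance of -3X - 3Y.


Independence => Cov(X,Y)=0
Var(-3X - 3Y) = (-3)^2*Var(X) + (-3)^2*Var(Y)
= 9*9 + 9*8 = 153

153


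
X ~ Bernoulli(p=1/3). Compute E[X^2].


For Bernoulli: X in {0,1}
E[X^2] = 0^2*(1-1/3) + 1^2*1/3 = 1/3

1/3


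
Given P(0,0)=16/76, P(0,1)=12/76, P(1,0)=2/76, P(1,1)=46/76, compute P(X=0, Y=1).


Read from table: P(X=0, Y=1) = 12/76 = 3/19

3/19


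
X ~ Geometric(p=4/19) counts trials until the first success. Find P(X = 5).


P(X=5) = (1-p)^4 * p = (15/19)^4 * 4/19
= 50625/130321 * 4/19 = 202500/2476099

202500/2476099


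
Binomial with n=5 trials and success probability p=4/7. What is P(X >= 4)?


P(X>=4) = P(X=4) + P(X=5)
= 3840/16807 + 1024/16807
= 4864/16807

4864/16807


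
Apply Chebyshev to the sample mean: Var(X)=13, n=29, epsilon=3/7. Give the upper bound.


Var(Xbar) = Var(X)/n = 13/29
Chebyshev: P(|Xbar-mu| >= 3/7) <= Var(Xbar)/(3/7)^2 = (13/29)/(9/49) = 637/261
Bound exceeds 1, so trivial bound: 1

1


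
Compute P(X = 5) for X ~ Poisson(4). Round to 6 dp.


P(X=5) = e^(-4) * 4^5 / 5!
≈ 0.01831563889 * 1024 / 120
≈ 0.156293

0.156293


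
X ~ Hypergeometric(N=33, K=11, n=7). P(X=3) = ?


P(X=3) = C(11,3)*C(22,4) / C(33,7)
= 165*7315 / 4272048
= 1206975/4272048 = 36575/129456

36575/129456


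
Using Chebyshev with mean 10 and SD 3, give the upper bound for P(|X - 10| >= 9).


k = 9/3 = 3
Chebyshev: P(|X-mu| >= k*sigma) <= 1/k^2 = 1/3^2 = 1/9

1/9


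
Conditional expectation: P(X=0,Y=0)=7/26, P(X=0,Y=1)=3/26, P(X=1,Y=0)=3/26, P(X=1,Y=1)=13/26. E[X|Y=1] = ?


P(Y=1) = 16/26
E[X|Y=1] = (0*3 + 1*13)/16 = 13/16

13/16


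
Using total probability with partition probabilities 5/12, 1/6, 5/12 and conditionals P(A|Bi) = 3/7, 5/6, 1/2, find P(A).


P(A) = P(A|B1)P(B1) + P(A|B2)P(B2) + P(A|B3)P(B3)
= 3/7*5/12 + 5/6*1/6 + 1/2*5/12
= 5/28 + 5/36 + 5/24 = 265/504

265/504


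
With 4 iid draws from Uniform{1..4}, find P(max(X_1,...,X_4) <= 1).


P(max <= 1) = P(all X_i <= 1) = (P(X_1 <= 1))^4
= (1/4)^4 = 1/256

1/256


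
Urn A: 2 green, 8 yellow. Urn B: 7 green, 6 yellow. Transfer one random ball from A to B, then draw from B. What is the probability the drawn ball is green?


P(transfer green) = 2/10 = 1/5; P(transfer yellow) = 4/5
If green transferred: Urn II has 8 green of 14, so P(green|green moved) = 4/7
If yellow transferred: Urn II has 7 green of 14, so P(green|yellow moved) = 1/2
By total probability: P(green) = 1/5*4/7 + 4/5*1/2 = 18/35

18/35


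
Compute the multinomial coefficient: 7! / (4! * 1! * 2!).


7! = 5040
Denominator: 4!=24 * 1!=1 * 2!=2
Coefficient = 5040 / 48 = 105

105


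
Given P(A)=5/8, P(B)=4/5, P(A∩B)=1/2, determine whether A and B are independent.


P(A)*P(B) = 5/8*4/5 = 1/2
P(A∩B) = 1/2, which equals P(A)P(B), so independent

Yes, A and B are independent


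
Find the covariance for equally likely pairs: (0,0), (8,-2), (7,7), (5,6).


E[X]=5, E[Y]=11/4, E[XY]=63/4
Cov(X,Y) = E[XY] - E[X]E[Y] = 63/4 - 5*11/4 = 2

2


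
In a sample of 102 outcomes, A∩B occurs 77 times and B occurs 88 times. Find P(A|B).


P(A|B) = P(A∩B)/P(B) = (77/102)/(88/102) = 77/88 = 7/8

7/8


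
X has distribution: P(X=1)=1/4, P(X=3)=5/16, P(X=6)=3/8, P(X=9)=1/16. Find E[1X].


E[1X] = sum(g(x)*P(x))
= 1*1/4 + 3*5/16 + 6*3/8 + 9*1/16
= 4

4


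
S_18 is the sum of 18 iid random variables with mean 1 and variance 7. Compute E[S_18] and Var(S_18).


E[S_n] = n*mu = 18*1 = 18
Var(S_n) = n*sigma^2 = 18*7 = 126

E[S_18]=18, Var(S_18)=126


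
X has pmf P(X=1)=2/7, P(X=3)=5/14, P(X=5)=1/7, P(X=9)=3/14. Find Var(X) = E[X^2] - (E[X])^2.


E[X] = 4, E[X^2] = 171/7
Var(X) = E[X^2] - (E[X])^2 = 171/7 - (4)^2 = 59/7

59/7


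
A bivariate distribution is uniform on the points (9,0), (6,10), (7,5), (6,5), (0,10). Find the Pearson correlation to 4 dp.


Cov(X,Y) = -8.6000, Var(X) = 9.0400, Var(Y) = 14.0000
rho = Cov/(sqrt(VarX)*sqrt(VarY)) = -0.7645

-0.7645


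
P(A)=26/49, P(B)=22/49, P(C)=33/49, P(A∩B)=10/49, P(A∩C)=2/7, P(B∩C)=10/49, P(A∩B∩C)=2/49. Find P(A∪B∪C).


P(A∪B∪C) = P(A)+P(B)+P(C) - P(AB)-P(AC)-P(BC) + P(ABC)
= 26/49+22/49+33/49 - 10/49-2/7-10/49 + 2/49
= 1

1


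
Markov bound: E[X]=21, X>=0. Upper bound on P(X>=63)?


Markov: P(X >= a) <= E[X]/a
P(X >= 63) <= 21/63 = 1/3

1/3


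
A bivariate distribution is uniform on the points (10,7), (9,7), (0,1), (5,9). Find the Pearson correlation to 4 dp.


Cov(X,Y) = 8.5000, Var(X) = 15.5000, Var(Y) = 9.0000
rho = Cov/(sqrt(VarX)*sqrt(VarY)) = 0.7197

0.7197


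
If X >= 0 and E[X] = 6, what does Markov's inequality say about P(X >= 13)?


Markov: P(X >= a) <= E[X]/a
P(X >= 13) <= 6/13

6/13


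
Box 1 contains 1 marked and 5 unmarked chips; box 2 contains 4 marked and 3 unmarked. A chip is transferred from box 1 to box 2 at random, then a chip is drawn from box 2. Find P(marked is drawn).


P(transfer marked) = 1/6; P(transfer unmarked) = 5/6
If marked transferred: Urn II has 5 marked of 8, so P(marked|marked moved) = 5/8
If unmarked transferred: Urn II has 4 marked of 8, so P(marked|unmarked moved) = 1/2
By total probability: P(marked) = 1/6*5/8 + 5/6*1/2 = 25/48

25/48


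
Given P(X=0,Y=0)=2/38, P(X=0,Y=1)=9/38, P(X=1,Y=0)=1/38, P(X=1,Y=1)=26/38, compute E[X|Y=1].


P(Y=1) = 35/38
E[X|Y=1] = (0*9 + 1*26)/35 = 26/35

26/35


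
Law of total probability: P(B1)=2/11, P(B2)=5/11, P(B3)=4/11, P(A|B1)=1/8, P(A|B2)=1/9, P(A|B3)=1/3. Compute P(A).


P(A) = P(A|B1)P(B1) + P(A|B2)P(B2) + P(A|B3)P(B3)
= 1/8*2/11 + 1/9*5/11 + 1/3*4/11
= 1/44 + 5/99 + 4/33 = 7/36

7/36


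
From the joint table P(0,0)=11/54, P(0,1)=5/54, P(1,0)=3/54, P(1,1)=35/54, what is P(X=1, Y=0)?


Read from table: P(X=1, Y=0) = 3/54 = 1/18

1/18


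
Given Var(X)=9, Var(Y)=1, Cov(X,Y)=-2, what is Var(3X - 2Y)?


Var(3X - 2Y) = 3^2*Var(X) + (-2)^2*Var(Y) + 2*3*(-2)*Cov(X,Y)
= 9*9 + 4*1 - 12*(-2)
= 81 + 4 + 24 = 109

109


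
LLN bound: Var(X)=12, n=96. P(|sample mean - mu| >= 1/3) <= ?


Var(Xbar) = Var(X)/n = 12/96
Chebyshev: P(|Xbar-mu| >= 1/3) <= Var(Xbar)/(1/3)^2 = (1/8)/(1/9) = 9/8
Bound exceeds 1, so trivial bound: 1

1


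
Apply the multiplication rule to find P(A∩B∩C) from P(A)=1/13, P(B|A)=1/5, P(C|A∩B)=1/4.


P(A∩B∩C) = P(A) * P(B|A) * P(C|A∩B)
= 1/13 * 1/5 * 1/4
= 1/65 * 1/4 = 1/260

1/260


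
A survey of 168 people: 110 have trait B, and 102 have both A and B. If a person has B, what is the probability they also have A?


P(A|B) = P(A∩B)/P(B) = (102/168)/(110/168) = 102/110 = 51/55

51/55


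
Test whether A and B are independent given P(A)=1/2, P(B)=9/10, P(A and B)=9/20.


P(A)*P(B) = 1/2*9/10 = 9/20
P(A∩B) = 9/20, which equals P(A)P(B), so independent

Yes, A and B are independent


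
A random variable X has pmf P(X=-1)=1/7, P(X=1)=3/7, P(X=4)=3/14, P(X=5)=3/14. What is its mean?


E[X] = sum(x * P(x))
= -1*1/7 + 1*3/7 + 4*3/14 + 5*3/14
= 31/14

31/14


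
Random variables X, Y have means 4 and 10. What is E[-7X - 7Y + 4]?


E[-7X - 7Y + 4] = -7*E[X] - 7*E[Y] + 4
= (-7)*(4) + (-7)*(10) + (4)
= -28 - 70 + 4 = -94

-94


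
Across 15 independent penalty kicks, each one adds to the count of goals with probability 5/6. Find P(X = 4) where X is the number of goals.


P(X=4) = C(15,4) * p^4 * (1-p)^11
= 1365 * 625/1296 * 1/362797056
= 284375/156728328192

284375/156728328192


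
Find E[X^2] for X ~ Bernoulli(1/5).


For Bernoulli: X in {0,1}
E[X^2] = 0^2*(1-1/5) + 1^2*1/5 = 1/5

1/5


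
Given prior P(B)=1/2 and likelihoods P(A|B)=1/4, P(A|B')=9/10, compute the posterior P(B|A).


P(A) = P(A|B)P(B) + P(A|B')P(B') = 1/4*1/2 + 9/10*1/2 = 23/40
P(B|A) = P(A|B)P(B)/P(A) = (1/8)/(23/40) = 5/23

5/23


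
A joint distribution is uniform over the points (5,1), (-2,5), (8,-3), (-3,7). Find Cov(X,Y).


E[X]=2, E[Y]=5/2, E[XY]=-25/2
Cov(X,Y) = E[XY] - E[X]E[Y] = -25/2 - 2*5/2 = -35/2

-35/2


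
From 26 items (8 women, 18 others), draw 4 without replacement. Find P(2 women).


P(X=2) = C(8,2)*C(18,2) / C(26,4)
= 28*153 / 14950
= 4284/14950 = 2142/7475

2142/7475


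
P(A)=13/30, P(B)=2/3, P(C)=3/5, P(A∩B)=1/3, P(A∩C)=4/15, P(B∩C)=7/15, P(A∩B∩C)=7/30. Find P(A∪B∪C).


P(A∪B∪C) = P(A)+P(B)+P(C) - P(AB)-P(AC)-P(BC) + P(ABC)
= 13/30+2/3+3/5 - 1/3-4/15-7/15 + 7/30
= 13/15

13/15


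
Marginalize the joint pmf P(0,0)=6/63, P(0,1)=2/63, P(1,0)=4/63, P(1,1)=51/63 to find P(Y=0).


P(Y=0) = P(0,0)+P(1,0) = 6/63 + 4/63 = 10/63

10/63


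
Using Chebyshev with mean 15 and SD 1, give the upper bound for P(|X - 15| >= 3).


k = 3/1 = 3
Chebyshev: P(|X-mu| >= k*sigma) <= 1/k^2 = 1/3^2 = 1/9

1/9


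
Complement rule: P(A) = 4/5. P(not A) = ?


P(A') = 1 - P(A) = 1 - 4/5 = 1/5

1/5


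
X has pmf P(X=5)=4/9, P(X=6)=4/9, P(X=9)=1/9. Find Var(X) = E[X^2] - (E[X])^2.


E[X] = 53/9, E[X^2] = 325/9
Var(X) = E[X^2] - (E[X])^2 = 325/9 - (53/9)^2 = 116/81

116/81


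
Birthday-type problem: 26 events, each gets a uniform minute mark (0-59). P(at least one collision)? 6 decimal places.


P(all different) = prod((60-i)/60 for i=0..25) = 0.001652
P(at least one match) = 1 - 0.001652 = 0.998348

0.998348


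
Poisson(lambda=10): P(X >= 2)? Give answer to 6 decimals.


P(X>=2) = 1 - P(X<=1) = 1 - (e^(-10)*10^0/0! + e^(-10)*10^1/1!)
≈ 1 - (0.0000453999 + 0.0004539993)
= 1 - 0.0004993992 = 0.9995006008
≈ 0.999501

0.999501


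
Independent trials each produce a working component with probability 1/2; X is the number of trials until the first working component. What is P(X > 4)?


P(X > 4) = P(first 4 trials all fail) = (1-p)^4 = (1/2)^4 = 1/16

1/16


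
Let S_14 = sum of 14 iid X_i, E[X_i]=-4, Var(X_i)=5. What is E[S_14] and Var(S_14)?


E[S_n] = n*mu = 14*-4 = -56
Var(S_n) = n*sigma^2 = 14*5 = 70

E[S_14]=-56, Var(S_14)=70


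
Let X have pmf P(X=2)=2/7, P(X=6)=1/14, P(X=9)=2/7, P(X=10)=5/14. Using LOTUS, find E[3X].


E[3X] = sum(g(x)*P(x))
= 6*2/7 + 18*1/14 + 27*2/7 + 30*5/14
= 150/7

150/7


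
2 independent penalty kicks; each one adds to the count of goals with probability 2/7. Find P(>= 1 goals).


P(at least one) = 1 - P(none)
P(none) = (1 - 2/7)^2 = (5/7)^2 = 25/49
P(at least one) = 1 - 25/49 = 24/49

24/49


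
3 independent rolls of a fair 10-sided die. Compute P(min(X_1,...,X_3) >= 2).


P(min >= 2) = P(all X_i >= 2) = (P(X_1 >= 2))^3
= (9/10)^3 = 729/1000

729/1000


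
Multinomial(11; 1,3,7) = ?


11! = 39916800
Denominator: 1!=1 * 3!=6 * 7!=5040
Coefficient = 39916800 / 30240 = 1320

1320


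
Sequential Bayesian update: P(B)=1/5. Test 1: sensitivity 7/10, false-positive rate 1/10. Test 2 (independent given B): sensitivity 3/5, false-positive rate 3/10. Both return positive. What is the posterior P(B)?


After test 1: P(+) = 7/10*1/5 + 1/10*4/5 = 11/50
P(B|+) = (7/50)/(11/50) = 7/11
After test 2 (use post1 as new prior): P(+) = 3/5*7/11 + 3/10*4/11 = 27/55
P(B|+,+) = (21/55)/(27/55) = 7/9

7/9


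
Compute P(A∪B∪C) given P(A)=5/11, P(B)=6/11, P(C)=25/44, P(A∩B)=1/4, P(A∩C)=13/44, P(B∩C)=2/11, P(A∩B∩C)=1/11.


P(A∪B∪C) = P(A)+P(B)+P(C) - P(AB)-P(AC)-P(BC) + P(ABC)
= 5/11+6/11+25/44 - 1/4-13/44-2/11 + 1/11
= 41/44

41/44


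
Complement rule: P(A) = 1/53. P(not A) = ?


P(A') = 1 - P(A) = 1 - 1/53 = 52/53

52/53


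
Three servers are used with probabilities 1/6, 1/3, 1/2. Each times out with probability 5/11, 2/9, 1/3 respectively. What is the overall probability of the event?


P(A) = P(A|B1)P(B1) + P(A|B2)P(B2) + P(A|B3)P(B3)
= 5/11*1/6 + 2/9*1/3 + 1/3*1/2
= 5/66 + 2/27 + 1/6 = 94/297

94/297


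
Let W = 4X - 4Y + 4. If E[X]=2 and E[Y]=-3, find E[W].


E[4X - 4Y + 4] = 4*E[X] - 4*E[Y] + 4
= (4)*(2) + (-4)*(-3) + (4)
= 8 + 12 + 4 = 24

24


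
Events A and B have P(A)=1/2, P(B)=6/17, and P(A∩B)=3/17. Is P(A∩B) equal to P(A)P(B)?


P(A)*P(B) = 1/2*6/17 = 3/17
P(A∩B) = 3/17, which equals P(A)P(B), so independent

Yes, A and B are independent


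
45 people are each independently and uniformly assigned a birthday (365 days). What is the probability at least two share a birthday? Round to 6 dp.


P(all different) = prod((365-i)/365 for i=0..44) = 0.059024
P(at least one match) = 1 - 0.059024 = 0.940976

0.940976


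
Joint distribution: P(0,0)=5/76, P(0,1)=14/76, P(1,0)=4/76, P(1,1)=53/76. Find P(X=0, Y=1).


Read from table: P(X=0, Y=1) = 14/76 = 7/38

7/38


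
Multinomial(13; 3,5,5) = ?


13! = 6227020800
Denominator: 3!=6 * 5!=120 * 5!=120
Coefficient = 6227020800 / 86400 = 72072

72072


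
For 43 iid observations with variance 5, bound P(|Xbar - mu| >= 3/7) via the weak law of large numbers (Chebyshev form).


Var(Xbar) = Var(X)/n = 5/43
Chebyshev: P(|Xbar-mu| >= 3/7) <= Var(Xbar)/(3/7)^2 = (5/43)/(9/49) = 245/387

245/387


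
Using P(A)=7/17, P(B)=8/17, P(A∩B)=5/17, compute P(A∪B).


P(A∪B) = P(A) + P(B) - P(A∩B)
= 7/17 + 8/17 - 5/17 = 10/17

10/17


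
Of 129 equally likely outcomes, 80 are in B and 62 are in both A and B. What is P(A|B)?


P(A|B) = P(A∩B)/P(B) = (62/129)/(80/129) = 62/80 = 31/40

31/40


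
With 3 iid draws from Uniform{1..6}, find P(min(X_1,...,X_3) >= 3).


P(min >= 3) = P(all X_i >= 3) = (P(X_1 >= 3))^3
= (4/6)^3 = (2/3)^3 = 8/27

8/27


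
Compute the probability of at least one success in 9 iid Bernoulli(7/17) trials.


P(at least one) = 1 - P(none)
P(none) = (1 - 7/17)^9 = (10/17)^9 = 1000000000/118587876497
P(at least one) = 1 - 1000000000/118587876497 = 117587876497/118587876497

117587876497/118587876497


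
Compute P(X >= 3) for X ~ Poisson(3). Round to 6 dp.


P(X>=3) = 1 - P(X<=2) = 1 - (e^(-3)*3^0/0! + e^(-3)*3^1/1! + e^(-3)*3^2/2!)
≈ 1 - (0.0497870684 + 0.1493612051 + 0.2240418077)
= 1 - 0.4231900812 = 0.5768099188
≈ 0.576810

0.576810


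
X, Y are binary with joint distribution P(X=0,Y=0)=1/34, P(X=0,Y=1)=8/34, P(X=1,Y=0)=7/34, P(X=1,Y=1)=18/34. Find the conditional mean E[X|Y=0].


P(Y=0) = 8/34
E[X|Y=0] = (0*1 + 1*7)/8 = 7/8

7/8


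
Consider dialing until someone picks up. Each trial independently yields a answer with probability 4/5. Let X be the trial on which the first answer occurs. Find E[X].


For geometric (trials until first success), E[X] = 1/p = 1/(4/5) = 5/4

5/4


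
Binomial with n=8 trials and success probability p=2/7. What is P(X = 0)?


P(X=0) = C(8,0) * p^0 * (1-p)^8
= 1 * 1 * 390625/5764801
= 390625/5764801

390625/5764801


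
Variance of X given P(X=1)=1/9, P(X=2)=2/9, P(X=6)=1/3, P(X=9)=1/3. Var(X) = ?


E[X] = 50/9, E[X^2] = 40
Var(X) = E[X^2] - (E[X])^2 = 40 - (50/9)^2 = 740/81

740/81


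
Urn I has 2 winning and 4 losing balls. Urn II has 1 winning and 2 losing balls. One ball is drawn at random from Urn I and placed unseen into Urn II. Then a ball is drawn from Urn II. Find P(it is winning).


P(transfer winning) = 2/6 = 1/3; P(transfer losing) = 2/3
If winning transferred: Urn II has 2 winning of 4, so P(winning|winning moved) = 1/2
If losing transferred: Urn II has 1 winning of 4, so P(winning|losing moved) = 1/4
By total probability: P(winning) = 1/3*1/2 + 2/3*1/4 = 1/3

1/3


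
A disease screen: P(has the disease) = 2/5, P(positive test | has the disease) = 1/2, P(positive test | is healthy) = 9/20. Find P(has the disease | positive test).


P(A) = P(A|B)P(B) + P(A|B')P(B') = 1/2*2/5 + 9/20*3/5 = 47/100
P(B|A) = P(A|B)P(B)/P(A) = (1/5)/(47/100) = 20/47

20/47


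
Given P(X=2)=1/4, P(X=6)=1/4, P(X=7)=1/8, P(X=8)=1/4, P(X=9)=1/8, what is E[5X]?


E[5X] = sum(g(x)*P(x))
= 10*1/4 + 30*1/4 + 35*1/8 + 40*1/4 + 45*1/8
= 30

30


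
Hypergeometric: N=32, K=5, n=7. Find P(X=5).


P(X=5) = C(5,5)*C(27,2) / C(32,7)
= 1*351 / 3365856
= 351/3365856 = 3/28768

3/28768


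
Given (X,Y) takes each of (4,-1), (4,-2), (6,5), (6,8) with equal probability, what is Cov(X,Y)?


E[X]=5, E[Y]=5/2, E[XY]=33/2
Cov(X,Y) = E[XY] - E[X]E[Y] = 33/2 - 5*5/2 = 4

4


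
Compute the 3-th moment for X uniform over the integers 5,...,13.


E[X^3] = (1/9) * sum(x^3 for x=5..13)
= 8181/9 = 909

909


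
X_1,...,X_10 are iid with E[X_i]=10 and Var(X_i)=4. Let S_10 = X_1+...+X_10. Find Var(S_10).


By independence, Var(S_n) = n*Var(X_1) = 10*4 = 40

40


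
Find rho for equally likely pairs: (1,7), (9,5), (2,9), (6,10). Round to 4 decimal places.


Cov(X,Y) = -2.3750, Var(X) = 10.2500, Var(Y) = 3.6875
rho = Cov/(sqrt(VarX)*sqrt(VarY)) = -0.3863

-0.3863


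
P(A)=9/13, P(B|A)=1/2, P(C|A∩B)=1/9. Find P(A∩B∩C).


P(A∩B∩C) = P(A) * P(B|A) * P(C|A∩B)
= 9/13 * 1/2 * 1/9
= 9/26 * 1/9 = 1/26

1/26


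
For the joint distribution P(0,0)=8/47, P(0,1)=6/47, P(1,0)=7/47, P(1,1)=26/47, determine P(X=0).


P(X=0) = P(0,0)+P(0,1) = 8/47 + 6/47 = 14/47

14/47


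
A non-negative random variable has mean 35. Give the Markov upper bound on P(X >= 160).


Markov: P(X >= a) <= E[X]/a
P(X >= 160) <= 35/160 = 7/32

7/32


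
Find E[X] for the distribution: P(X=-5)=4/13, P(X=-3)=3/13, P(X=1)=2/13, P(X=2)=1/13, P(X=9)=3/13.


E[X] = sum(x * P(x))
= -5*4/13 - 3*3/13 + 1*2/13 + 2*1/13 + 9*3/13
= 2/13

2/13


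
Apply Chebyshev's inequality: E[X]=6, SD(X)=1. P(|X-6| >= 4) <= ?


k = 4/1 = 4
Chebyshev: P(|X-mu| >= k*sigma) <= 1/k^2 = 1/4^2 = 1/16

1/16


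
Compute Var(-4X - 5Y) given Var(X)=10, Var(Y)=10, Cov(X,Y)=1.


Var(-4X - 5Y) = (-4)^2*Var(X) + (-5)^2*Var(Y) + 2*(-4)*(-5)*Cov(X,Y)
= 16*10 + 25*10 + 40*1
= 160 + 250 + 40 = 450

450


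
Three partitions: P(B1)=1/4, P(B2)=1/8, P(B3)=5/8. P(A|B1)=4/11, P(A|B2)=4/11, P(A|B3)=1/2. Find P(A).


P(A) = P(A|B1)P(B1) + P(A|B2)P(B2) + P(A|B3)P(B3)
= 4/11*1/4 + 4/11*1/8 + 1/2*5/8
= 1/11 + 1/22 + 5/16 = 79/176

79/176


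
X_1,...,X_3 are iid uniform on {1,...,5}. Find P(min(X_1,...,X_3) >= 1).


P(min >= 1) = P(all X_i >= 1) = (P(X_1 >= 1))^3
= (5/5)^3 = 1^3 = 1

1


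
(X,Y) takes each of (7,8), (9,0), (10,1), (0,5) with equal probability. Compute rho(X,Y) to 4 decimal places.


Cov(X,Y) = -6.2500, Var(X) = 15.2500, Var(Y) = 10.2500
rho = Cov/(sqrt(VarX)*sqrt(VarY)) = -0.4999

-0.4999


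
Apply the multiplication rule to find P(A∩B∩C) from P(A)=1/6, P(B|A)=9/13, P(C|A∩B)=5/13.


P(A∩B∩C) = P(A) * P(B|A) * P(C|A∩B)
= 1/6 * 9/13 * 5/13
= 3/26 * 5/13 = 15/338

15/338


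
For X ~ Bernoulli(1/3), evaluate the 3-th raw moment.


For Bernoulli: X in {0,1}
E[X^3] = 0^3*(1-1/3) + 1^3*1/3 = 1/3

1/3


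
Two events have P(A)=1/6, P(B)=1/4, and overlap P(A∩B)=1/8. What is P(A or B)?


P(A∪B) = P(A) + P(B) - P(A∩B)
= 1/6 + 1/4 - 1/8 = 7/24

7/24


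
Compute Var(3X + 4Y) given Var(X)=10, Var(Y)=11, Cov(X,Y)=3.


Var(3X + 4Y) = 3^2*Var(X) + 4^2*Var(Y) + 2*3*4*Cov(X,Y)
= 9*10 + 16*11 + 24*3
= 90 + 176 + 72 = 338

338


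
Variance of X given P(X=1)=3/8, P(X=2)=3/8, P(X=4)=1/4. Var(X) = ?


E[X] = 17/8, E[X^2] = 47/8
Var(X) = E[X^2] - (E[X])^2 = 47/8 - (17/8)^2 = 87/64

87/64


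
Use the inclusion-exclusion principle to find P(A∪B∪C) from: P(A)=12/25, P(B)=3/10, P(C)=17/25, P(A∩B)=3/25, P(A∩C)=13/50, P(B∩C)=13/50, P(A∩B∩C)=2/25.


P(A∪B∪C) = P(A)+P(B)+P(C) - P(AB)-P(AC)-P(BC) + P(ABC)
= 12/25+3/10+17/25 - 3/25-13/50-13/50 + 2/25
= 9/10

9/10


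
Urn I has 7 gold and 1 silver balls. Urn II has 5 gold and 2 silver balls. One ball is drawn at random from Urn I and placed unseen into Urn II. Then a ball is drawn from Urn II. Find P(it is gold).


P(transfer gold) = 7/8; P(transfer silver) = 1/8
If gold transferred: Urn II has 6 gold of 8, so P(gold|gold moved) = 3/4
If silver transferred: Urn II has 5 gold of 8, so P(gold|silver moved) = 5/8
By total probability: P(gold) = 7/8*3/4 + 1/8*5/8 = 47/64

47/64


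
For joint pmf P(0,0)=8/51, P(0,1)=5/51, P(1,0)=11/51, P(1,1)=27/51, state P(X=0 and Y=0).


Read from table: P(X=0, Y=0) = 8/51

8/51


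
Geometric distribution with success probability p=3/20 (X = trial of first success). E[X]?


For geometric (trials until first success), E[X] = 1/p = 1/(3/20) = 20/3

20/3


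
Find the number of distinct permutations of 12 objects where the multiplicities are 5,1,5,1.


12! = 479001600
Denominator: 5!=120 * 1!=1 * 5!=120 * 1!=1
Coefficient = 479001600 / 14400 = 33264

33264


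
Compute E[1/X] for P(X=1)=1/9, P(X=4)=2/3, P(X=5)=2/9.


E[1/X] = sum(g(x)*P(x))
= 1*1/9 + 1/4*2/3 + 1/5*2/9
= 29/90

29/90


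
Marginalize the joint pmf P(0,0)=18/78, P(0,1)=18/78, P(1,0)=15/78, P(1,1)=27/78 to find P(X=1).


P(X=1) = P(1,0)+P(1,1) = 15/78 + 27/78 = 42/78 = 7/13

7/13


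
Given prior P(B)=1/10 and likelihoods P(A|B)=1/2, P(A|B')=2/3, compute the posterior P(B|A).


P(A) = P(A|B)P(B) + P(A|B')P(B') = 1/2*1/10 + 2/3*9/10 = 13/20
P(B|A) = P(A|B)P(B)/P(A) = (1/20)/(13/20) = 1/13

1/13


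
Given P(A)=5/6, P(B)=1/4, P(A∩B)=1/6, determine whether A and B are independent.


P(A)*P(B) = 5/6*1/4 = 5/24
P(A∩B) = 1/6 != 5/24, so not independent

No, A and B are not independent


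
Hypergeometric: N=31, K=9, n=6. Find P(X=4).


P(X=4) = C(9,4)*C(22,2) / C(31,6)
= 126*231 / 736281
= 29106/736281 = 462/11687

462/11687


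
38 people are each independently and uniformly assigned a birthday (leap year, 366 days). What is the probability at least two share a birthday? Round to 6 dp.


P(all different) = prod((366-i)/366 for i=0..37) = 0.136703
P(at least one match) = 1 - 0.136703 = 0.863297

0.863297


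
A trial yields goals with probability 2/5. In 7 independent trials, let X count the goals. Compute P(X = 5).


P(X=5) = C(7,5) * p^5 * (1-p)^2
= 21 * 32/3125 * 9/25
= 6048/78125

6048/78125


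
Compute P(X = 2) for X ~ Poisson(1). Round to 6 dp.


P(X=2) = e^(-1) * 1^2 / 2!
≈ 0.3678794412 * 1 / 2
≈ 0.183940

0.183940


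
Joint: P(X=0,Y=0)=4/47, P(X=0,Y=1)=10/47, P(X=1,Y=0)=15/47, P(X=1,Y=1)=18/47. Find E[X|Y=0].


P(Y=0) = 19/47
E[X|Y=0] = (0*4 + 1*15)/19 = 15/19

15/19


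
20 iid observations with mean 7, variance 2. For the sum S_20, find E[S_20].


E[S_n] = n*E[X_1] = 20*7 = 140

140


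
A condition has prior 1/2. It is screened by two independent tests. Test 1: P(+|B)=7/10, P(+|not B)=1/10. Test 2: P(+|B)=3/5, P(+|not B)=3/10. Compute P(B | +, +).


After test 1: P(+) = 7/10*1/2 + 1/10*1/2 = 2/5
P(B|+) = (7/20)/(2/5) = 7/8
After test 2 (use post1 as new prior): P(+) = 3/5*7/8 + 3/10*1/8 = 9/16
P(B|+,+) = (21/40)/(9/16) = 14/15

14/15


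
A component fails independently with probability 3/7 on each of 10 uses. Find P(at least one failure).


P(at least one) = 1 - P(none)
P(none) = (1 - 3/7)^10 = (4/7)^10 = 1048576/282475249
P(at least one) = 1 - 1048576/282475249 = 281426673/282475249

281426673/282475249


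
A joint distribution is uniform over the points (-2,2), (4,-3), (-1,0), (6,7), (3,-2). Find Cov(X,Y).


E[X]=2, E[Y]=4/5, E[XY]=4
Cov(X,Y) = E[XY] - E[X]E[Y] = 4 - 2*4/5 = 12/5

12/5


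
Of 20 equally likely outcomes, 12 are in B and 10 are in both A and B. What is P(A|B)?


P(A|B) = P(A∩B)/P(B) = (10/20)/(12/20) = 10/12 = 5/6

5/6


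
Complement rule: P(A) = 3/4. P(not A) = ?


P(A') = 1 - P(A) = 1 - 3/4 = 1/4

1/4


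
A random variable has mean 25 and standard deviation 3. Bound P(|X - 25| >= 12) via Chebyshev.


k = 12/3 = 4
Chebyshev: P(|X-mu| >= k*sigma) <= 1/k^2 = 1/4^2 = 1/16

1/16


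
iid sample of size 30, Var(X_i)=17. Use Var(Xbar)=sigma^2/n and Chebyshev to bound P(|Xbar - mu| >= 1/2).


Var(Xbar) = Var(X)/n = 17/30
Chebyshev: P(|Xbar-mu| >= 1/2) <= Var(Xbar)/(1/2)^2 = (17/30)/(1/4) = 34/15
Bound exceeds 1, so trivial bound: 1

1


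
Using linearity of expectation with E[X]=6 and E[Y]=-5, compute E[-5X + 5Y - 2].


E[-5X + 5Y - 2] = -5*E[X] + 5*E[Y] - 2
= (-5)*(6) + (5)*(-5) + (-2)
= -30 - 25 - 2 = -57

-57


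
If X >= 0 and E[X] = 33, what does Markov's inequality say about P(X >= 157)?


Markov: P(X >= a) <= E[X]/a
P(X >= 157) <= 33/157

33/157


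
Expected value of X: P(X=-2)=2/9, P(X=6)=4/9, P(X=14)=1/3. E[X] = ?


E[X] = sum(x * P(x))
= -2*2/9 + 6*4/9 + 14*1/3
= 62/9

62/9


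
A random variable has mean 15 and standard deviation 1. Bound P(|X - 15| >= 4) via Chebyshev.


k = 4/1 = 4
Chebyshev: P(|X-mu| >= k*sigma) <= 1/k^2 = 1/4^2 = 1/16

1/16


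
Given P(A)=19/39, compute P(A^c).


P(A') = 1 - P(A) = 1 - 19/39 = 20/39

20/39


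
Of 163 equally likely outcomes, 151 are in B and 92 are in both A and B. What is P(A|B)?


P(A|B) = P(A∩B)/P(B) = (92/163)/(151/163) = 92/151

92/151


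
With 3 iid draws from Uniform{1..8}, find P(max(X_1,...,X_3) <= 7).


P(max <= 7) = P(all X_i <= 7) = (P(X_1 <= 7))^3
= (7/8)^3 = 343/512

343/512


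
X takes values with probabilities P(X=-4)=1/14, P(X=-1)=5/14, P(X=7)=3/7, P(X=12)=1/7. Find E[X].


E[X] = sum(x * P(x))
= -4*1/14 - 1*5/14 + 7*3/7 + 12*1/7
= 57/14

57/14


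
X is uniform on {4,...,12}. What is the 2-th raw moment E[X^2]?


E[X^2] = (1/9) * sum(x^2 for x=4..12)
= 636/9 = 212/3

212/3


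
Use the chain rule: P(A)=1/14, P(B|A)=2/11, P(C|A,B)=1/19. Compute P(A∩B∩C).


P(A∩B∩C) = P(A) * P(B|A) * P(C|A∩B)
= 1/14 * 2/11 * 1/19
= 1/77 * 1/19 = 1/1463

1/1463


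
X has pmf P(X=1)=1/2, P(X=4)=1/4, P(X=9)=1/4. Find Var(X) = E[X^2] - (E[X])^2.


E[X] = 15/4, E[X^2] = 99/4
Var(X) = E[X^2] - (E[X])^2 = 99/4 - (15/4)^2 = 171/16

171/16


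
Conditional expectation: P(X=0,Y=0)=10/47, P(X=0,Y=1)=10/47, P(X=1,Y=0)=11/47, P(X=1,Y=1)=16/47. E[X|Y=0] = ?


P(Y=0) = 21/47
E[X|Y=0] = (0*10 + 1*11)/21 = 11/21

11/21


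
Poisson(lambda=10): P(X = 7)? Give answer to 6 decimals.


P(X=7) = e^(-10) * 10^7 / 7!
≈ 0.00004539992976 * 10000000 / 5040
≈ 0.090079

0.090079


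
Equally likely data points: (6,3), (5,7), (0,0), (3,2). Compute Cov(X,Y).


E[X]=7/2, E[Y]=3, E[XY]=59/4
Cov(X,Y) = E[XY] - E[X]E[Y] = 59/4 - 7/2*3 = 17/4

17/4


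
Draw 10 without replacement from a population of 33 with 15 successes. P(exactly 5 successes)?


P(X=5) = C(15,5)*C(18,5) / C(33,10)
= 3003*8568 / 92561040
= 25729704/92561040 = 2499/8990

2499/8990


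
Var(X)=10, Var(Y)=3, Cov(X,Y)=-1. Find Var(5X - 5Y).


Var(5X - 5Y) = 5^2*Var(X) + (-5)^2*Var(Y) + 2*5*(-5)*Cov(X,Y)
= 25*10 + 25*3 - 50*(-1)
= 250 + 75 + 50 = 375

375


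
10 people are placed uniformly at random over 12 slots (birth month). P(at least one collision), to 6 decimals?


P(all different) = prod((12-i)/12 for i=0..9) = 0.003868
P(at least one match) = 1 - 0.003868 = 0.996132

0.996132


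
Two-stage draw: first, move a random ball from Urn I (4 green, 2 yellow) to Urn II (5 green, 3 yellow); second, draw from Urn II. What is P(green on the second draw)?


P(transfer green) = 4/6 = 2/3; P(transfer yellow) = 1/3
If green transferred: Urn II has 6 green of 9, so P(green|green moved) = 2/3
If yellow transferred: Urn II has 5 green of 9, so P(green|yellow moved) = 5/9
By total probability: P(green) = 2/3*2/3 + 1/3*5/9 = 17/27

17/27


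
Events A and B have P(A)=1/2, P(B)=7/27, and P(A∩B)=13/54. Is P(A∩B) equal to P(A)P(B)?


P(A)*P(B) = 1/2*7/27 = 7/54
P(A∩B) = 13/54 != 7/54, so not independent

No, A and B are not independent


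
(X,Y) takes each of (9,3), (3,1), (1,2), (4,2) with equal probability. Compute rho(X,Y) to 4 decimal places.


Cov(X,Y) = 1.5000, Var(X) = 8.6875, Var(Y) = 0.5000
rho = Cov/(sqrt(VarX)*sqrt(VarY)) = 0.7197

0.7197


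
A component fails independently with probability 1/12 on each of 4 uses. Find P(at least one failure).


P(at least one) = 1 - P(none)
P(none) = (1 - 1/12)^4 = (11/12)^4 = 14641/20736
P(at least one) = 1 - 14641/20736 = 6095/20736

6095/20736


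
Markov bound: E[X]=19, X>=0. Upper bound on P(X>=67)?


Markov: P(X >= a) <= E[X]/a
P(X >= 67) <= 19/67

19/67


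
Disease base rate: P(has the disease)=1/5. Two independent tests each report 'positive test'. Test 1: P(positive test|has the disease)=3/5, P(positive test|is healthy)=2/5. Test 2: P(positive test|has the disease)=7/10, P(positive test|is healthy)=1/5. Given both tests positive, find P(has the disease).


After test 1: P(+) = 3/5*1/5 + 2/5*4/5 = 11/25
P(B|+) = (3/25)/(11/25) = 3/11
After test 2 (use post1 as new prior): P(+) = 7/10*3/11 + 1/5*8/11 = 37/110
P(B|+,+) = (21/110)/(37/110) = 21/37

21/37


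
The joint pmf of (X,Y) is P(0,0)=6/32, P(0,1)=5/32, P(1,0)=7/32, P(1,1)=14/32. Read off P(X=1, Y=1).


Read from table: P(X=1, Y=1) = 14/32 = 7/16

7/16


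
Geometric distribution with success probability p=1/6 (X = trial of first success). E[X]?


For geometric (trials until first success), E[X] = 1/p = 1/(1/6) = 6

6


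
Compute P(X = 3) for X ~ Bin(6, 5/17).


P(X=3) = C(6,3) * p^3 * (1-p)^3
= 20 * 125/4913 * 1728/4913
= 4320000/24137569

4320000/24137569


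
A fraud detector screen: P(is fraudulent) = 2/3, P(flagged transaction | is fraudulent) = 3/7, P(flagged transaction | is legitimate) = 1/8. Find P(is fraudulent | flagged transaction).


P(A) = P(A|B)P(B) + P(A|B')P(B') = 3/7*2/3 + 1/8*1/3 = 55/168
P(B|A) = P(A|B)P(B)/P(A) = (2/7)/(55/168) = 48/55

48/55


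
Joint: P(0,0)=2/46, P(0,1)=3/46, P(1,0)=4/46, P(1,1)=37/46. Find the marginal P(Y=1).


P(Y=1) = P(0,1)+P(1,1) = 3/46 + 37/46 = 40/46 = 20/23

20/23


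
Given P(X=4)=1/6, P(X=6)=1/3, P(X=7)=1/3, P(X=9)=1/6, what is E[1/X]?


E[1/X] = sum(g(x)*P(x))
= 1/4*1/6 + 1/6*1/3 + 1/7*1/3 + 1/9*1/6
= 247/1512

247/1512


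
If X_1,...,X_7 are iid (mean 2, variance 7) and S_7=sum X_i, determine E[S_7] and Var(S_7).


E[S_n] = n*mu = 7*2 = 14
Var(S_n) = n*sigma^2 = 7*7 = 49

E[S_7]=14, Var(S_7)=49


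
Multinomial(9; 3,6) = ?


9! = 362880
Denominator: 3!=6 * 6!=720
Coefficient = 362880 / 4320 = 84

84


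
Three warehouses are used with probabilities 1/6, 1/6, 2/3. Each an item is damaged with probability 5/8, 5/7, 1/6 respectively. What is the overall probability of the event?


P(A) = P(A|B1)P(B1) + P(A|B2)P(B2) + P(A|B3)P(B3)
= 5/8*1/6 + 5/7*1/6 + 1/6*2/3
= 5/48 + 5/42 + 1/9 = 337/1008

337/1008


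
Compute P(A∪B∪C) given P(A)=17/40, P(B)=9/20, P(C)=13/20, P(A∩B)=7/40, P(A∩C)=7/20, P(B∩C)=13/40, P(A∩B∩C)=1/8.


P(A∪B∪C) = P(A)+P(B)+P(C) - P(AB)-P(AC)-P(BC) + P(ABC)
= 17/40+9/20+13/20 - 7/40-7/20-13/40 + 1/8
= 4/5

4/5


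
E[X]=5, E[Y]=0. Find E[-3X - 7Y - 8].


E[-3X - 7Y - 8] = -3*E[X] - 7*E[Y] - 8
= (-3)*(5) + (-7)*(0) + (-8)
= -15 + 0 - 8 = -23

-23


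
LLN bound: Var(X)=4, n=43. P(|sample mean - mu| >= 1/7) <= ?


Var(Xbar) = Var(X)/n = 4/43
Chebyshev: P(|Xbar-mu| >= 1/7) <= Var(Xbar)/(1/7)^2 = (4/43)/(1/49) = 196/43
Bound exceeds 1, so trivial bound: 1

1


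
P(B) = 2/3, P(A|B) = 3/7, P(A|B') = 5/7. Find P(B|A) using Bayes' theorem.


P(A) = P(A|B)P(B) + P(A|B')P(B') = 3/7*2/3 + 5/7*1/3 = 11/21
P(B|A) = P(A|B)P(B)/P(A) = (2/7)/(11/21) = 6/11

6/11
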